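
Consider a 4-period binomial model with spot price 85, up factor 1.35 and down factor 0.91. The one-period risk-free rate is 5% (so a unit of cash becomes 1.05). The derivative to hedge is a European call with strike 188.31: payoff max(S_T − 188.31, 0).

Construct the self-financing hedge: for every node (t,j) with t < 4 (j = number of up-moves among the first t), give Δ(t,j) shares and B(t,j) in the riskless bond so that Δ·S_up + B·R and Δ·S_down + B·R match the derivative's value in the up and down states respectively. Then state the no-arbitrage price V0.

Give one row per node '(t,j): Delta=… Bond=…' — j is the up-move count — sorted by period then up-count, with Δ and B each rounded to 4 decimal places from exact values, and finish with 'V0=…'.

(0,0): Delta=0.0780 Bond=-5.6952
(1,0): Delta=0.0054 Bond=-0.3617
(1,1): Delta=0.1829 Bond=-18.0189
(2,0): Delta=0.0000 Bond=0.0000
(2,1): Delta=0.0132 Bond=-1.1938
(2,2): Delta=0.4281 Bond=-56.9044
(3,0): Delta=0.0000 Bond=0.0000
(3,1): Delta=0.0000 Bond=0.0000
(3,2): Delta=0.0322 Bond=-3.9394
(3,3): Delta=1.0000 Bond=-179.3429
V0=0.9373

Under the risk-neutral measure, an up-move has probability p* = (R−d)/(u−d) = 0.3182 and values discount at R = 1.05.
Terminal values V(4,·): V(4,0)=0.0000, V(4,1)=0.0000, V(4,2)=0.0000, V(4,3)=2.0000, V(4,4)=94.0180
Node (3,0) S=64.0535: V=(p*·0.0000+(1−p*)·0.0000)/1.05=0.0000; Δ=(0.0000−0.0000)/(86.4723−58.2887)=0.0000; B=V−Δ·S=0.0000
Node (3,1) S=95.0245: V=(p*·0.0000+(1−p*)·0.0000)/1.05=0.0000; Δ=(0.0000−0.0000)/(128.2830−86.4723)=0.0000; B=V−Δ·S=0.0000
Node (3,2) S=140.9704: V=(p*·2.0000+(1−p*)·0.0000)/1.05=0.6061; Δ=(2.0000−0.0000)/(190.3100−128.2830)=0.0322; B=V−Δ·S=-3.9394
Node (3,3) S=209.1319: V=(p*·94.0180+(1−p*)·2.0000)/1.05=29.7890; Δ=(94.0180−2.0000)/(282.3280−190.3100)=1.0000; B=V−Δ·S=-179.3429
Node (2,0) S=70.3885: V=(p*·0.0000+(1−p*)·0.0000)/1.05=0.0000; Δ=(0.0000−0.0000)/(95.0245−64.0535)=0.0000; B=V−Δ·S=0.0000
Node (2,1) S=104.4225: V=(p*·0.6061+(1−p*)·0.0000)/1.05=0.1837; Δ=(0.6061−0.0000)/(140.9704−95.0245)=0.0132; B=V−Δ·S=-1.1938
Node (2,2) S=154.9125: V=(p*·29.7890+(1−p*)·0.6061)/1.05=9.4205; Δ=(29.7890−0.6061)/(209.1319−140.9704)=0.4281; B=V−Δ·S=-56.9044
Node (1,0) S=77.3500: V=(p*·0.1837+(1−p*)·0.0000)/1.05=0.0557; Δ=(0.1837−0.0000)/(104.4225−70.3885)=0.0054; B=V−Δ·S=-0.3617
Node (1,1) S=114.7500: V=(p*·9.4205+(1−p*)·0.1837)/1.05=2.9740; Δ=(9.4205−0.1837)/(154.9125−104.4225)=0.1829; B=V−Δ·S=-18.0189
Node (0,0) S=85.0000: V=(p*·2.9740+(1−p*)·0.0557)/1.05=0.9373; Δ=(2.9740−0.0557)/(114.7500−77.3500)=0.0780; B=V−Δ·S=-5.6952
Root portfolio cost Δ·85+B reproduces V0=0.9373.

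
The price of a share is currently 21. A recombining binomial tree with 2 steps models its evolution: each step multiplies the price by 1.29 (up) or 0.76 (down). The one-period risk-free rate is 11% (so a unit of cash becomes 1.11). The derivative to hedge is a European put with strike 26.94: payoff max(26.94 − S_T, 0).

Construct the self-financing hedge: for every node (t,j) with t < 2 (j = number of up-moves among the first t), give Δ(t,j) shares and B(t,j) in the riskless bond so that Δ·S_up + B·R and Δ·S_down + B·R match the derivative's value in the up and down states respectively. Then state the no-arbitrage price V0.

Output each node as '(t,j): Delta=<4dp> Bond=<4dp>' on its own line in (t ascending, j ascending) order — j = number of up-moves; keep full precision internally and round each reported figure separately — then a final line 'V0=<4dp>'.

Risk-neutral probability p* = (R−d)/(u−d) = (1.11−0.76)/(1.29−0.76) = 0.6604.
Terminal values V(2,·): V(2,0)=14.8104, V(2,1)=6.3516, V(2,2)=0.0000
  t=1,j=0: stock 15.9600 → up 20.5884 (V=6.3516), down 12.1296 (V=14.8104). Price 8.3103; hedge Δ=-1.0000, bond B=24.2703.
  t=1,j=1: stock 27.0900 → up 34.9461 (V=0.0000), down 20.5884 (V=6.3516). Price 1.9434; hedge Δ=-0.4424, bond B=13.9275.
  t=0,j=0: stock 21.0000 → up 27.0900 (V=1.9434), down 15.9600 (V=8.3103). Price 3.6988; hedge Δ=-0.5720, bond B=15.7119.
Check: Δ(0,0)·S0 + B(0,0) = 3.6988 = V0.

(0,0): Delta=-0.5720 Bond=15.7119
(1,0): Delta=-1.0000 Bond=24.2703
(1,1): Delta=-0.4424 Bond=13.9275
V0=3.6988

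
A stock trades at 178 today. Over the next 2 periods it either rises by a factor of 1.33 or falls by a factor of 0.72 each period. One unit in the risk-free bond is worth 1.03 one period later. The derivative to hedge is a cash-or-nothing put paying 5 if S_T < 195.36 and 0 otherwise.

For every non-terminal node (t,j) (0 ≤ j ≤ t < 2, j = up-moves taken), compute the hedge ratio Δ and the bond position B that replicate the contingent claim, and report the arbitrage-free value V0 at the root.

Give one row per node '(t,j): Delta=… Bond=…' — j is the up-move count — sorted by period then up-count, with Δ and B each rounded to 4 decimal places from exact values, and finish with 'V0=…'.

(0,0): Delta=-0.0227 Bond=7.5400
(1,0): Delta=0.0000 Bond=4.8544
(1,1): Delta=-0.0346 Bond=10.5841
V0=3.4958

No-arbitrage ⇒ martingale measure with p* = (R−d)/(u−d) = 0.5082.
Terminal values V(2,·): V(2,0)=5.0000, V(2,1)=5.0000, V(2,2)=0.0000
  t=1,j=0: stock 128.1600 → up 170.4528 (V=5.0000), down 92.2752 (V=5.0000). Price 4.8544; hedge Δ=0.0000, bond B=4.8544.
  t=1,j=1: stock 236.7400 → up 314.8642 (V=0.0000), down 170.4528 (V=5.0000). Price 2.3874; hedge Δ=-0.0346, bond B=10.5841.
  t=0,j=0: stock 178.0000 → up 236.7400 (V=2.3874), down 128.1600 (V=4.8544). Price 3.4958; hedge Δ=-0.0227, bond B=7.5400.
Self-financing check: at every node Δ·S+B equals the discounted successor values.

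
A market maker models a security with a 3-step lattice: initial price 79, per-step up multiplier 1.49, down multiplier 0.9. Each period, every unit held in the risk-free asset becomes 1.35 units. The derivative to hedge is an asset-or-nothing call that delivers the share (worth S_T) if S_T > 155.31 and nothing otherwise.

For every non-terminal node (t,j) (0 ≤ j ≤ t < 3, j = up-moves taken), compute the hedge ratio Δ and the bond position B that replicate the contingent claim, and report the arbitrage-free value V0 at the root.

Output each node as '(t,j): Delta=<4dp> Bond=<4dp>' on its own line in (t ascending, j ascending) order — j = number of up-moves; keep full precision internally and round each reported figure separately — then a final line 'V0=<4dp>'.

(0,0): Delta=1.3812 Bond=-35.4240
(1,0): Delta=2.1259 Bond=-100.7687
(1,1): Delta=1.2413 Bond=-31.3503
(2,0): Delta=0.0000 Bond=0.0000
(2,1): Delta=2.5254 Bond=-178.3606
(2,2): Delta=1.0000 Bond=0.0000
V0=73.6946

No-arbitrage ⇒ martingale measure with p* = (R−d)/(u−d) = 0.7627.
Terminal values V(3,·): V(3,0)=0.0000, V(3,1)=0.0000, V(3,2)=157.8491, V(3,3)=261.3280
Node (2,0) S=63.9900: V=(p*·0.0000+(1−p*)·0.0000)/1.35=0.0000; Δ=(0.0000−0.0000)/(95.3451−57.5910)=0.0000; B=V−Δ·S=0.0000
Node (2,1) S=105.9390: V=(p*·157.8491+(1−p*)·0.0000)/1.35=89.1803; Δ=(157.8491−0.0000)/(157.8491−95.3451)=2.5254; B=V−Δ·S=-178.3606
Node (2,2) S=175.3879: V=(p*·261.3280+(1−p*)·157.8491)/1.35=175.3879; Δ=(261.3280−157.8491)/(261.3280−157.8491)=1.0000; B=V−Δ·S=0.0000
Node (1,0) S=71.1000: V=(p*·89.1803+(1−p*)·0.0000)/1.35=50.3843; Δ=(89.1803−0.0000)/(105.9390−63.9900)=2.1259; B=V−Δ·S=-100.7687
Node (1,1) S=117.7100: V=(p*·175.3879+(1−p*)·89.1803)/1.35=114.7643; Δ=(175.3879−89.1803)/(175.3879−105.9390)=1.2413; B=V−Δ·S=-31.3503
Node (0,0) S=79.0000: V=(p*·114.7643+(1−p*)·50.3843)/1.35=73.6946; Δ=(114.7643−50.3843)/(117.7100−71.1000)=1.3812; B=V−Δ·S=-35.4240
Each (Δ,B) replicates both successor values, so the strategy is self-financing and V0 is arbitrage-free.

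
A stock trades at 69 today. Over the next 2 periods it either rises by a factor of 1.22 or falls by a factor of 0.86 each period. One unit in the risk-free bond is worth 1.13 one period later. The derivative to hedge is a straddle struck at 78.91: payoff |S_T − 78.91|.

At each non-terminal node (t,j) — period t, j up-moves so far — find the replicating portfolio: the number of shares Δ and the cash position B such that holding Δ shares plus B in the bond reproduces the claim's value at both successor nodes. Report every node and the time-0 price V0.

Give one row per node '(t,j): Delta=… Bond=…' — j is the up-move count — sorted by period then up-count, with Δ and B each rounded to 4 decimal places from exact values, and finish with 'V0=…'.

Risk-neutral probability p* = (R−d)/(u−d) = (1.13−0.86)/(1.22−0.86) = 0.7500.
At expiry t=2: V(2,0)=27.8776, V(2,1)=6.5152, V(2,2)=23.7896
  t=1,j=0: stock 59.3400 → up 72.3948 (V=6.5152), down 51.0324 (V=27.8776). Price 10.4919; hedge Δ=-1.0000, bond B=69.8319.
  t=1,j=1: stock 84.1800 → up 102.6996 (V=23.7896), down 72.3948 (V=6.5152). Price 17.2310; hedge Δ=0.5700, bond B=-30.7535.
  t=0,j=0: stock 69.0000 → up 84.1800 (V=17.2310), down 59.3400 (V=10.4919). Price 13.7577; hedge Δ=0.2713, bond B=-4.9621.
The time-0 hedge costs 13.7577, which is the no-arbitrage price.

(0,0): Delta=0.2713 Bond=-4.9621
(1,0): Delta=-1.0000 Bond=69.8319
(1,1): Delta=0.5700 Bond=-30.7535
V0=13.7577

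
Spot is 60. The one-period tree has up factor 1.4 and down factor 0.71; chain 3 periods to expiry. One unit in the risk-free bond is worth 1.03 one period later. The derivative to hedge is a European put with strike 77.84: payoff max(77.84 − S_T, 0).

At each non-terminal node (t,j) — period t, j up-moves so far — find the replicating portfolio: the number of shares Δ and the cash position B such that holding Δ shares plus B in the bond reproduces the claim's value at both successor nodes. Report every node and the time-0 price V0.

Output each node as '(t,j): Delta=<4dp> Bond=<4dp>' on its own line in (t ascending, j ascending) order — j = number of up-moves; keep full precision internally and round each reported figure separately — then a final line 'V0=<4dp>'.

Under the risk-neutral measure, an up-move has probability p* = (R−d)/(u−d) = 0.4638 and values discount at R = 1.03.
At expiry t=3: V(3,0)=56.3653, V(3,1)=35.4956, V(3,2)=0.0000, V(3,3)=0.0000
Node (2,0) S=30.2460: V=(p*·35.4956+(1−p*)·56.3653)/1.03=45.3268; Δ=(35.4956−56.3653)/(42.3444−21.4747)=-1.0000; B=V−Δ·S=75.5728
Node (2,1) S=59.6400: V=(p*·0.0000+(1−p*)·35.4956)/1.03=18.4795; Δ=(0.0000−35.4956)/(83.4960−42.3444)=-0.8626; B=V−Δ·S=69.9224
Node (2,2) S=117.6000: V=(p*·0.0000+(1−p*)·0.0000)/1.03=0.0000; Δ=(0.0000−0.0000)/(164.6400−83.4960)=0.0000; B=V−Δ·S=0.0000
Node (1,0) S=42.6000: V=(p*·18.4795+(1−p*)·45.3268)/1.03=31.9183; Δ=(18.4795−45.3268)/(59.6400−30.2460)=-0.9134; B=V−Δ·S=70.8275
Node (1,1) S=84.0000: V=(p*·0.0000+(1−p*)·18.4795)/1.03=9.6207; Δ=(0.0000−18.4795)/(117.6000−59.6400)=-0.3188; B=V−Δ·S=36.4025
Node (0,0) S=60.0000: V=(p*·9.6207+(1−p*)·31.9183)/1.03=20.9489; Δ=(9.6207−31.9183)/(84.0000−42.6000)=-0.5386; B=V−Δ·S=53.2644
Each (Δ,B) replicates both successor values, so the strategy is self-financing and V0 is arbitrage-free.

(0,0): Delta=-0.5386 Bond=53.2644
(1,0): Delta=-0.9134 Bond=70.8275
(1,1): Delta=-0.3188 Bond=36.4025
(2,0): Delta=-1.0000 Bond=75.5728
(2,1): Delta=-0.8626 Bond=69.9224
(2,2): Delta=0.0000 Bond=0.0000
V0=20.9489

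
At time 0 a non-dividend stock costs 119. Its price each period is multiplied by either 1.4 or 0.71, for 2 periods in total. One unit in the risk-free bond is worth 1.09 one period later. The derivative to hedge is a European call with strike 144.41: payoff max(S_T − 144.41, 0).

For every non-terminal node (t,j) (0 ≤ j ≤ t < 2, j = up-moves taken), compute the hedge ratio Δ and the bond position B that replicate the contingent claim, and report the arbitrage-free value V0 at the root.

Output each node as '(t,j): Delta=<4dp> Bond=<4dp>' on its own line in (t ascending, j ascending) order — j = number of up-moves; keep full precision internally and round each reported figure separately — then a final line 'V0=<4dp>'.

No-arbitrage ⇒ martingale measure with p* = (R−d)/(u−d) = 0.5507.
Terminal payoffs: V(2,0)=0.0000, V(2,1)=0.0000, V(2,2)=88.8300
(1,0): S=84.4900. Δ = (V_up−V_dn)/(S_up−S_dn) = (0.0000−0.0000)/(118.2860−59.9879) = 0.0000. V = [p*·0.0000 + (1−p*)·0.0000]/1.09 = 0.0000. B = V − Δ·S = 0.0000.
(1,1): S=166.6000. Δ = (V_up−V_dn)/(S_up−S_dn) = (88.8300−0.0000)/(233.2400−118.2860) = 0.7727. V = [p*·88.8300 + (1−p*)·0.0000]/1.09 = 44.8815. B = V − Δ·S = -83.8576.
(0,0): S=119.0000. Δ = (V_up−V_dn)/(S_up−S_dn) = (44.8815−0.0000)/(166.6000−84.4900) = 0.5466. V = [p*·44.8815 + (1−p*)·0.0000]/1.09 = 22.6765. B = V − Δ·S = -42.3692.
Self-financing check: at every node Δ·S+B equals the discounted successor values.

(0,0): Delta=0.5466 Bond=-42.3692
(1,0): Delta=0.0000 Bond=0.0000
(1,1): Delta=0.7727 Bond=-83.8576
V0=22.6765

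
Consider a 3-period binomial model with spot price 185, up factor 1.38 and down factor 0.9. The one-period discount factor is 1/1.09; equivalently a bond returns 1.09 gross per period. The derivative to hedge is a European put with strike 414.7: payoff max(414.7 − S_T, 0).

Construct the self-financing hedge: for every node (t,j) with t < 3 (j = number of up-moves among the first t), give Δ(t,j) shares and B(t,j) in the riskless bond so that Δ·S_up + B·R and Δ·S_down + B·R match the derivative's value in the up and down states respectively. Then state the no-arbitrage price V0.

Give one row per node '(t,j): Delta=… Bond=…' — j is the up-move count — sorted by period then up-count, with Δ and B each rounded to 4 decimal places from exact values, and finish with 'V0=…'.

(0,0): Delta=-0.8938 Bond=304.0059
(1,0): Delta=-1.0000 Bond=349.0447
(1,1): Delta=-0.7881 Bond=304.3839
(2,0): Delta=-1.0000 Bond=380.4587
(2,1): Delta=-1.0000 Bond=380.4587
(2,2): Delta=-0.5772 Bond=257.4771
V0=138.6484

No-arbitrage ⇒ martingale measure with p* = (R−d)/(u−d) = 0.3958.
Terminal payoffs: V(3,0)=279.8350, V(3,1)=207.9070, V(3,2)=97.6174, V(3,3)=0.0000
Node (2,0) S=149.8500: V=(p*·207.9070+(1−p*)·279.8350)/1.09=230.6087; Δ=(207.9070−279.8350)/(206.7930−134.8650)=-1.0000; B=V−Δ·S=380.4587
Node (2,1) S=229.7700: V=(p*·97.6174+(1−p*)·207.9070)/1.09=150.6887; Δ=(97.6174−207.9070)/(317.0826−206.7930)=-1.0000; B=V−Δ·S=380.4587
Node (2,2) S=352.3140: V=(p*·0.0000+(1−p*)·97.6174)/1.09=54.1075; Δ=(0.0000−97.6174)/(486.1933−317.0826)=-0.5772; B=V−Δ·S=257.4771
Node (1,0) S=166.5000: V=(p*·150.6887+(1−p*)·230.6087)/1.09=182.5447; Δ=(150.6887−230.6087)/(229.7700−149.8500)=-1.0000; B=V−Δ·S=349.0447
Node (1,1) S=255.3000: V=(p*·54.1075+(1−p*)·150.6887)/1.09=103.1731; Δ=(54.1075−150.6887)/(352.3140−229.7700)=-0.7881; B=V−Δ·S=304.3839
Node (0,0) S=185.0000: V=(p*·103.1731+(1−p*)·182.5447)/1.09=138.6484; Δ=(103.1731−182.5447)/(255.3000−166.5000)=-0.8938; B=V−Δ·S=304.0059
The time-0 hedge costs 138.6484, which is the no-arbitrage price.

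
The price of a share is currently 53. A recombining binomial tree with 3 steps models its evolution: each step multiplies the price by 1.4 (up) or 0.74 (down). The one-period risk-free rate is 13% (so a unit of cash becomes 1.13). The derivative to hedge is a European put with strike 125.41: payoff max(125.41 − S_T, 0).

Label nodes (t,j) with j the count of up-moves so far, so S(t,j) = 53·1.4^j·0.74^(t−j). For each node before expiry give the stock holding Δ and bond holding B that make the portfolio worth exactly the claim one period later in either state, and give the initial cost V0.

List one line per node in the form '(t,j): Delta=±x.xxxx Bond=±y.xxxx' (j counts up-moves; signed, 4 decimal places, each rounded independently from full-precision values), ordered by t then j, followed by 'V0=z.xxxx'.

The replicating-portfolio and risk-neutral prices coincide; use p* = (1.13−0.74)/(1.4−0.74) = 0.5909 for the latter.
At expiry t=3: V(3,0)=103.9331, V(3,1)=84.7781, V(3,2)=48.5388, V(3,3)=0.0000
  t=2,j=0: stock 29.0228 → up 40.6319 (V=84.7781), down 21.4769 (V=103.9331). Price 81.9595; hedge Δ=-1.0000, bond B=110.9823.
  t=2,j=1: stock 54.9080 → up 76.8712 (V=48.5388), down 40.6319 (V=84.7781). Price 56.0743; hedge Δ=-1.0000, bond B=110.9823.
  t=2,j=2: stock 103.8800 → up 145.4320 (V=0.0000), down 76.8712 (V=48.5388). Price 17.5724; hedge Δ=-0.7080, bond B=91.1160.
  t=1,j=0: stock 39.2200 → up 54.9080 (V=56.0743), down 29.0228 (V=81.9595). Price 58.9944; hedge Δ=-1.0000, bond B=98.2144.
  t=1,j=1: stock 74.2000 → up 103.8800 (V=17.5724), down 54.9080 (V=56.0743). Price 29.4895; hedge Δ=-0.7862, bond B=87.8258.
  t=0,j=0: stock 53.0000 → up 74.2000 (V=29.4895), down 39.2200 (V=58.9944). Price 36.7785; hedge Δ=-0.8435, bond B=81.4829.
Each (Δ,B) replicates both successor values, so the strategy is self-financing and V0 is arbitrage-free.

(0,0): Delta=-0.8435 Bond=81.4829
(1,0): Delta=-1.0000 Bond=98.2144
(1,1): Delta=-0.7862 Bond=87.8258
(2,0): Delta=-1.0000 Bond=110.9823
(2,1): Delta=-1.0000 Bond=110.9823
(2,2): Delta=-0.7080 Bond=91.1160
V0=36.7785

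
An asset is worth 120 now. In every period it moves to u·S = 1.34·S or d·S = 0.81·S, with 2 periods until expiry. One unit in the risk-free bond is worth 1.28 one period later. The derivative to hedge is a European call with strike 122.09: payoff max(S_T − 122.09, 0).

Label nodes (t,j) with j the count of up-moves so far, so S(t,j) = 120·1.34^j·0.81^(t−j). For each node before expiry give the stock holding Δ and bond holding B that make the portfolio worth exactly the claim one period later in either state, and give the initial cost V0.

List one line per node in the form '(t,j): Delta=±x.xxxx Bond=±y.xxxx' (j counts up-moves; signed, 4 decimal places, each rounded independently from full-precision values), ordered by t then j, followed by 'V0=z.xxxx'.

(0,0): Delta=0.9397 Bond=-66.9433
(1,0): Delta=0.1584 Bond=-9.7405
(1,1): Delta=1.0000 Bond=-95.3828
V0=45.8213

The replicating-portfolio and risk-neutral prices coincide; use p* = (1.28−0.81)/(1.34−0.81) = 0.8868 for the latter.
Terminal payoffs: V(2,0)=0.0000, V(2,1)=8.1580, V(2,2)=93.3820
Node (1,0) S=97.2000: V=(p*·8.1580+(1−p*)·0.0000)/1.28=5.6519; Δ=(8.1580−0.0000)/(130.2480−78.7320)=0.1584; B=V−Δ·S=-9.7405
Node (1,1) S=160.8000: V=(p*·93.3820+(1−p*)·8.1580)/1.28=65.4172; Δ=(93.3820−8.1580)/(215.4720−130.2480)=1.0000; B=V−Δ·S=-95.3828
Node (0,0) S=120.0000: V=(p*·65.4172+(1−p*)·5.6519)/1.28=45.8213; Δ=(65.4172−5.6519)/(160.8000−97.2000)=0.9397; B=V−Δ·S=-66.9433
Self-financing check: at every node Δ·S+B equals the discounted successor values.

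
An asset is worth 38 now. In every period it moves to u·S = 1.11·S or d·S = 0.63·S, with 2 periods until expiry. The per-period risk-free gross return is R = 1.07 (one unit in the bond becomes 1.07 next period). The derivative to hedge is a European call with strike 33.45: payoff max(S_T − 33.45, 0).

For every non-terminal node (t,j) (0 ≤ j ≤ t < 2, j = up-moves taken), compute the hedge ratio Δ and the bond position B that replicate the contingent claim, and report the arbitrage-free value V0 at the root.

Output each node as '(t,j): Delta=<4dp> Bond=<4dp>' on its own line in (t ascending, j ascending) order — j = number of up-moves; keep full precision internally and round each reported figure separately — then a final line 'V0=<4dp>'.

(0,0): Delta=0.6280 Bond=-14.0497
(1,0): Delta=0.0000 Bond=0.0000
(1,1): Delta=0.6604 Bond=-16.3999
V0=9.8125

No-arbitrage ⇒ martingale measure with p* = (R−d)/(u−d) = 0.9167.
Terminal payoffs: V(2,0)=0.0000, V(2,1)=0.0000, V(2,2)=13.3698
  t=1,j=0: stock 23.9400 → up 26.5734 (V=0.0000), down 15.0822 (V=0.0000). Price 0.0000; hedge Δ=0.0000, bond B=0.0000.
  t=1,j=1: stock 42.1800 → up 46.8198 (V=13.3698), down 26.5734 (V=0.0000). Price 11.4539; hedge Δ=0.6604, bond B=-16.3999.
  t=0,j=0: stock 38.0000 → up 42.1800 (V=11.4539), down 23.9400 (V=0.0000). Price 9.8125; hedge Δ=0.6280, bond B=-14.0497.
Root portfolio cost Δ·38+B reproduces V0=9.8125.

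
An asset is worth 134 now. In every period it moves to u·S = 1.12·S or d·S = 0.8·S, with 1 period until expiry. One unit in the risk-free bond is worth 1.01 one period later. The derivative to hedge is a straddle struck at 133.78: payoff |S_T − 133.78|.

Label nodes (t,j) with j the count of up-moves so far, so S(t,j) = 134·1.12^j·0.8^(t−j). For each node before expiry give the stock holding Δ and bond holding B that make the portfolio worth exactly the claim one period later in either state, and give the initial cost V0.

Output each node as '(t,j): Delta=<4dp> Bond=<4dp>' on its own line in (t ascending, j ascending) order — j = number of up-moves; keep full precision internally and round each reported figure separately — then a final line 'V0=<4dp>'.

Under the risk-neutral measure, an up-move has probability p* = (R−d)/(u−d) = 0.6562 and values discount at R = 1.01.
Payoff layer (t=1): V(1,0)=26.5800, V(1,1)=16.3000
  t=0,j=0: stock 134.0000 → up 150.0800 (V=16.3000), down 107.2000 (V=26.5800). Price 19.6374; hedge Δ=-0.2397, bond B=51.7624.
Check: Δ(0,0)·S0 + B(0,0) = 19.6374 = V0.

(0,0): Delta=-0.2397 Bond=51.7624
V0=19.6374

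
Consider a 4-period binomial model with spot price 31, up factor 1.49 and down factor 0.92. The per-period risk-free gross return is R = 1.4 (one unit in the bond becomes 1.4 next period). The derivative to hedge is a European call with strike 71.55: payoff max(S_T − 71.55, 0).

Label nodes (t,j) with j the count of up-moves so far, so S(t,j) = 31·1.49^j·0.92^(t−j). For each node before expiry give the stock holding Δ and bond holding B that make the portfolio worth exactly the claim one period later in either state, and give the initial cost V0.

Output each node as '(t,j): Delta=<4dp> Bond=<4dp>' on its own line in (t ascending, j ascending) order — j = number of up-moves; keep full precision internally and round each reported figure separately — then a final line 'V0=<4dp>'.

Since d<R<u, set p* = (R−d)/(u−d) = 0.8421; price each node as the discounted p*-expectation of its children.
At expiry t=4: V(4,0)=0.0000, V(4,1)=0.0000, V(4,2)=0.0000, V(4,3)=22.7927, V(4,4)=81.2442
(3,0): S=24.1393. Δ = (V_up−V_dn)/(S_up−S_dn) = (0.0000−0.0000)/(35.9676−22.2082) = 0.0000. V = [p*·0.0000 + (1−p*)·0.0000]/1.4 = 0.0000. B = V − Δ·S = 0.0000.
(3,1): S=39.0952. Δ = (V_up−V_dn)/(S_up−S_dn) = (0.0000−0.0000)/(58.2519−35.9676) = 0.0000. V = [p*·0.0000 + (1−p*)·0.0000]/1.4 = 0.0000. B = V − Δ·S = 0.0000.
(3,2): S=63.3173. Δ = (V_up−V_dn)/(S_up−S_dn) = (22.7927−0.0000)/(94.3427−58.2519) = 0.6315. V = [p*·22.7927 + (1−p*)·0.0000]/1.4 = 13.7099. B = V − Δ·S = -26.2773.
(3,3): S=102.5464. Δ = (V_up−V_dn)/(S_up−S_dn) = (81.2442−22.7927)/(152.7942−94.3427) = 1.0000. V = [p*·81.2442 + (1−p*)·22.7927]/1.4 = 51.4393. B = V − Δ·S = -51.1071.
(2,0): S=26.2384. Δ = (V_up−V_dn)/(S_up−S_dn) = (0.0000−0.0000)/(39.0952−24.1393) = 0.0000. V = [p*·0.0000 + (1−p*)·0.0000]/1.4 = 0.0000. B = V − Δ·S = 0.0000.
(2,1): S=42.4948. Δ = (V_up−V_dn)/(S_up−S_dn) = (13.7099−0.0000)/(63.3173−39.0952) = 0.5660. V = [p*·13.7099 + (1−p*)·0.0000]/1.4 = 8.2466. B = V − Δ·S = -15.8059.
(2,2): S=68.8231. Δ = (V_up−V_dn)/(S_up−S_dn) = (51.4393−13.7099)/(102.5464−63.3173) = 0.9618. V = [p*·51.4393 + (1−p*)·13.7099]/1.4 = 32.4871. B = V − Δ·S = -33.7047.
(1,0): S=28.5200. Δ = (V_up−V_dn)/(S_up−S_dn) = (8.2466−0.0000)/(42.4948−26.2384) = 0.5073. V = [p*·8.2466 + (1−p*)·0.0000]/1.4 = 4.9603. B = V − Δ·S = -9.5073.
(1,1): S=46.1900. Δ = (V_up−V_dn)/(S_up−S_dn) = (32.4871−8.2466)/(68.8231−42.4948) = 0.9207. V = [p*·32.4871 + (1−p*)·8.2466]/1.4 = 20.4712. B = V − Δ·S = -22.0562.
(0,0): S=31.0000. Δ = (V_up−V_dn)/(S_up−S_dn) = (20.4712−4.9603)/(46.1900−28.5200) = 0.8778. V = [p*·20.4712 + (1−p*)·4.9603]/1.4 = 12.8729. B = V − Δ·S = -14.3391.
Root portfolio cost Δ·31+B reproduces V0=12.8729.

(0,0): Delta=0.8778 Bond=-14.3391
(1,0): Delta=0.5073 Bond=-9.5073
(1,1): Delta=0.9207 Bond=-22.0562
(2,0): Delta=0.0000 Bond=0.0000
(2,1): Delta=0.5660 Bond=-15.8059
(2,2): Delta=0.9618 Bond=-33.7047
(3,0): Delta=0.0000 Bond=0.0000
(3,1): Delta=0.0000 Bond=0.0000
(3,2): Delta=0.6315 Bond=-26.2773
(3,3): Delta=1.0000 Bond=-51.1071
V0=12.8729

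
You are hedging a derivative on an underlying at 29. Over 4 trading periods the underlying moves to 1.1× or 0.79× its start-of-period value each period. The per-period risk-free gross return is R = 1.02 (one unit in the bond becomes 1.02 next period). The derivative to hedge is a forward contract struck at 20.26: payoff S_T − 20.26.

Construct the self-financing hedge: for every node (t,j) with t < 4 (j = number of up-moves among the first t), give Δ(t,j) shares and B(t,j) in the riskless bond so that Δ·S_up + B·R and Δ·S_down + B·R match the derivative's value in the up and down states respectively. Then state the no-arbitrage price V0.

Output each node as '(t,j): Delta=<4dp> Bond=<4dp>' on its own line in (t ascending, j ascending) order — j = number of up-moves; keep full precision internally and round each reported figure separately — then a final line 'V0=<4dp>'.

Since d<R<u, set p* = (R−d)/(u−d) = 0.7419; price each node as the discounted p*-expectation of its children.
Payoff layer (t=4): V(4,0)=-8.9645, V(4,1)=-4.5321, V(4,2)=1.6397, V(4,3)=10.2332, V(4,4)=22.1989
  t=3,j=0: stock 14.2981 → up 15.7279 (V=-4.5321), down 11.2955 (V=-8.9645). Price -5.5646; hedge Δ=1.0000, bond B=-19.8627.
  t=3,j=1: stock 19.9088 → up 21.8997 (V=1.6397), down 15.7279 (V=-4.5321). Price 0.0460; hedge Δ=1.0000, bond B=-19.8627.
  t=3,j=2: stock 27.7211 → up 30.4932 (V=10.2332), down 21.8997 (V=1.6397). Price 7.8584; hedge Δ=1.0000, bond B=-19.8627.
  t=3,j=3: stock 38.5990 → up 42.4589 (V=22.1989), down 30.4932 (V=10.2332). Price 18.7363; hedge Δ=1.0000, bond B=-19.8627.
  t=2,j=0: stock 18.0989 → up 19.9088 (V=0.0460), down 14.2981 (V=-5.5646). Price -1.3744; hedge Δ=1.0000, bond B=-19.4733.
  t=2,j=1: stock 25.2010 → up 27.7211 (V=7.8584), down 19.9088 (V=0.0460). Price 5.7277; hedge Δ=1.0000, bond B=-19.4733.
  t=2,j=2: stock 35.0900 → up 38.5990 (V=18.7363), down 27.7211 (V=7.8584). Price 15.6167; hedge Δ=1.0000, bond B=-19.4733.
  t=1,j=0: stock 22.9100 → up 25.2010 (V=5.7277), down 18.0989 (V=-1.3744). Price 3.8185; hedge Δ=1.0000, bond B=-19.0915.
  t=1,j=1: stock 31.9000 → up 35.0900 (V=15.6167), down 25.2010 (V=5.7277). Price 12.8085; hedge Δ=1.0000, bond B=-19.0915.
  t=0,j=0: stock 29.0000 → up 31.9000 (V=12.8085), down 22.9100 (V=3.8185). Price 10.2829; hedge Δ=1.0000, bond B=-18.7171.
Self-financing check: at every node Δ·S+B equals the discounted successor values.

(0,0): Delta=1.0000 Bond=-18.7171
(1,0): Delta=1.0000 Bond=-19.0915
(1,1): Delta=1.0000 Bond=-19.0915
(2,0): Delta=1.0000 Bond=-19.4733
(2,1): Delta=1.0000 Bond=-19.4733
(2,2): Delta=1.0000 Bond=-19.4733
(3,0): Delta=1.0000 Bond=-19.8627
(3,1): Delta=1.0000 Bond=-19.8627
(3,2): Delta=1.0000 Bond=-19.8627
(3,3): Delta=1.0000 Bond=-19.8627
V0=10.2829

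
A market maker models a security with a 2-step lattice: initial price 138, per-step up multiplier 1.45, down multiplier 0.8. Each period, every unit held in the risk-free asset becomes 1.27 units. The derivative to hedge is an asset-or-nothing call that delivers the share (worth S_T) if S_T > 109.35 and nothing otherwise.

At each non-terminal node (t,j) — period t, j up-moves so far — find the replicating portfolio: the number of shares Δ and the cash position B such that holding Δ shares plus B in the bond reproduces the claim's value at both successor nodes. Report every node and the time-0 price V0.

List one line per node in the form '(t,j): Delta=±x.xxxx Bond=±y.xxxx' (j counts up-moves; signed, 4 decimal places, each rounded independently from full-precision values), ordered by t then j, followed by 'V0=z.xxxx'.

(0,0): Delta=1.2147 Bond=-33.8272
(1,0): Delta=2.2308 Bond=-155.1351
(1,1): Delta=1.0000 Bond=0.0000
V0=133.8008

Since d<R<u, set p* = (R−d)/(u−d) = 0.7231; price each node as the discounted p*-expectation of its children.
Terminal values V(2,·): V(2,0)=0.0000, V(2,1)=160.0800, V(2,2)=290.1450
  t=1,j=0: stock 110.4000 → up 160.0800 (V=160.0800), down 88.3200 (V=0.0000). Price 91.1419; hedge Δ=2.2308, bond B=-155.1351.
  t=1,j=1: stock 200.1000 → up 290.1450 (V=290.1450), down 160.0800 (V=160.0800). Price 200.1000; hedge Δ=1.0000, bond B=0.0000.
  t=0,j=0: stock 138.0000 → up 200.1000 (V=200.1000), down 110.4000 (V=91.1419). Price 133.8008; hedge Δ=1.2147, bond B=-33.8272.
The time-0 hedge costs 133.8008, which is the no-arbitrage price.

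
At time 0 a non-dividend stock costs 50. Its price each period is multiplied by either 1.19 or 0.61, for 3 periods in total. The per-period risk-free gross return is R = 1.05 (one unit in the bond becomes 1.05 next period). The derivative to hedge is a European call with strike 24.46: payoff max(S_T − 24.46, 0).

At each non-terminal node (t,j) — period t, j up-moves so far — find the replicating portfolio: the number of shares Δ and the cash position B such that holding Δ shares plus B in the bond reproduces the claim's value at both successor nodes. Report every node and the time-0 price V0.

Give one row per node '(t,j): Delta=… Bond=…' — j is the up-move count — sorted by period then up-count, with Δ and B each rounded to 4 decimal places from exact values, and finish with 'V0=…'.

(0,0): Delta=0.9538 Bond=-18.3925
(1,0): Delta=0.7650 Bond=-13.5553
(1,1): Delta=0.9845 Bond=-21.1438
(2,0): Delta=0.0000 Bond=0.0000
(2,1): Delta=0.8898 Bond=-18.7618
(2,2): Delta=1.0000 Bond=-23.2952
V0=29.2956

Under the risk-neutral measure, an up-move has probability p* = (R−d)/(u−d) = 0.7586 and values discount at R = 1.05.
Terminal payoffs: V(3,0)=0.0000, V(3,1)=0.0000, V(3,2)=18.7310, V(3,3)=59.7979
(2,0): S=18.6050. Δ = (V_up−V_dn)/(S_up−S_dn) = (0.0000−0.0000)/(22.1399−11.3491) = 0.0000. V = [p*·0.0000 + (1−p*)·0.0000]/1.05 = 0.0000. B = V − Δ·S = 0.0000.
(2,1): S=36.2950. Δ = (V_up−V_dn)/(S_up−S_dn) = (18.7310−0.0000)/(43.1910−22.1399) = 0.8898. V = [p*·18.7310 + (1−p*)·0.0000]/1.05 = 13.5331. B = V − Δ·S = -18.7618.
(2,2): S=70.8050. Δ = (V_up−V_dn)/(S_up−S_dn) = (59.7979−18.7310)/(84.2579−43.1910) = 1.0000. V = [p*·59.7979 + (1−p*)·18.7310]/1.05 = 47.5098. B = V − Δ·S = -23.2952.
(1,0): S=30.5000. Δ = (V_up−V_dn)/(S_up−S_dn) = (13.5331−0.0000)/(36.2950−18.6050) = 0.7650. V = [p*·13.5331 + (1−p*)·0.0000]/1.05 = 9.7776. B = V − Δ·S = -13.5553.
(1,1): S=59.5000. Δ = (V_up−V_dn)/(S_up−S_dn) = (47.5098−13.5331)/(70.8050−36.2950) = 0.9845. V = [p*·47.5098 + (1−p*)·13.5331]/1.05 = 37.4367. B = V − Δ·S = -21.1438.
(0,0): S=50.0000. Δ = (V_up−V_dn)/(S_up−S_dn) = (37.4367−9.7776)/(59.5000−30.5000) = 0.9538. V = [p*·37.4367 + (1−p*)·9.7776]/1.05 = 29.2956. B = V − Δ·S = -18.3925.
Each (Δ,B) replicates both successor values, so the strategy is self-financing and V0 is arbitrage-free.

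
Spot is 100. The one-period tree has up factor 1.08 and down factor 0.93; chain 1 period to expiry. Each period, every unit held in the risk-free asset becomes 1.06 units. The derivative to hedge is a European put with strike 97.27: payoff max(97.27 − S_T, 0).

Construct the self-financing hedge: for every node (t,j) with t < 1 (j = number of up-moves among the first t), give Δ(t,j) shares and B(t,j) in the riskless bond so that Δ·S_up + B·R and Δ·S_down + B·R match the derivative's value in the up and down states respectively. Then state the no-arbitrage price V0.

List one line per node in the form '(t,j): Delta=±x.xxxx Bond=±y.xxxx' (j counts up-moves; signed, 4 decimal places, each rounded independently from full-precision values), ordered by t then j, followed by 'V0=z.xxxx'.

Since d<R<u, set p* = (R−d)/(u−d) = 0.8667; price each node as the discounted p*-expectation of its children.
Payoff layer (t=1): V(1,0)=4.2700, V(1,1)=0.0000
  t=0,j=0: stock 100.0000 → up 108.0000 (V=0.0000), down 93.0000 (V=4.2700). Price 0.5371; hedge Δ=-0.2847, bond B=29.0038.
Root portfolio cost Δ·100+B reproduces V0=0.5371.

(0,0): Delta=-0.2847 Bond=29.0038
V0=0.5371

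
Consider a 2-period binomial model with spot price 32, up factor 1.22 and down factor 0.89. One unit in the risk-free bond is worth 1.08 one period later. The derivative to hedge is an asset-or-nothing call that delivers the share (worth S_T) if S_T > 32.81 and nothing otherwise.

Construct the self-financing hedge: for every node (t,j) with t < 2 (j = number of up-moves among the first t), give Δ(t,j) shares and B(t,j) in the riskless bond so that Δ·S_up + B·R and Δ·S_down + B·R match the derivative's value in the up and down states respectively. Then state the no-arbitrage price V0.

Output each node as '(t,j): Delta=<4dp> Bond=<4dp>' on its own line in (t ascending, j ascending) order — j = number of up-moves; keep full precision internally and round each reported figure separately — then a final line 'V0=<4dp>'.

(0,0): Delta=1.9429 Bond=-34.0834
(1,0): Delta=3.6970 Bond=-86.7665
(1,1): Delta=1.0000 Bond=0.0000
V0=28.0888

Risk-neutral probability p* = (R−d)/(u−d) = (1.08−0.89)/(1.22−0.89) = 0.5758.
Terminal values V(2,·): V(2,0)=0.0000, V(2,1)=34.7456, V(2,2)=47.6288
Node (1,0) S=28.4800: V=(p*·34.7456+(1−p*)·0.0000)/1.08=18.5232; Δ=(34.7456−0.0000)/(34.7456−25.3472)=3.6970; B=V−Δ·S=-86.7665
Node (1,1) S=39.0400: V=(p*·47.6288+(1−p*)·34.7456)/1.08=39.0400; Δ=(47.6288−34.7456)/(47.6288−34.7456)=1.0000; B=V−Δ·S=0.0000
Node (0,0) S=32.0000: V=(p*·39.0400+(1−p*)·18.5232)/1.08=28.0888; Δ=(39.0400−18.5232)/(39.0400−28.4800)=1.9429; B=V−Δ·S=-34.0834
The time-0 hedge costs 28.0888, which is the no-arbitrage price.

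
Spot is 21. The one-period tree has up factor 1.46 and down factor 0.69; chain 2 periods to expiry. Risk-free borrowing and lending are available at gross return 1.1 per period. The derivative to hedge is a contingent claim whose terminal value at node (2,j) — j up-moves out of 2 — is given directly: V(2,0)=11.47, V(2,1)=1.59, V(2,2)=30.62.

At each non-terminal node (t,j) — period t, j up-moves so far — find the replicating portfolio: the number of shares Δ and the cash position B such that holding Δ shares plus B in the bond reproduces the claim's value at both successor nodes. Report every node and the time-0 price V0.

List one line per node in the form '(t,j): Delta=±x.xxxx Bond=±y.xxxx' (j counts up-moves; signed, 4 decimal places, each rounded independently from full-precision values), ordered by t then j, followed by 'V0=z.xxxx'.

(0,0): Delta=0.6093 Bond=-2.8951
(1,0): Delta=-0.8855 Bond=18.4759
(1,1): Delta=1.2297 Bond=-22.2035
V0=9.9010

Since d<R<u, set p* = (R−d)/(u−d) = 0.5325; price each node as the discounted p*-expectation of its children.
At expiry t=2: V(2,0)=11.4700, V(2,1)=1.5900, V(2,2)=30.6200
Node (1,0) S=14.4900: V=(p*·1.5900+(1−p*)·11.4700)/1.1=5.6447; Δ=(1.5900−11.4700)/(21.1554−9.9981)=-0.8855; B=V−Δ·S=18.4759
Node (1,1) S=30.6600: V=(p*·30.6200+(1−p*)·1.5900)/1.1=15.4978; Δ=(30.6200−1.5900)/(44.7636−21.1554)=1.2297; B=V−Δ·S=-22.2035
Node (0,0) S=21.0000: V=(p*·15.4978+(1−p*)·5.6447)/1.1=9.9010; Δ=(15.4978−5.6447)/(30.6600−14.4900)=0.6093; B=V−Δ·S=-2.8951
Self-financing check: at every node Δ·S+B equals the discounted successor values.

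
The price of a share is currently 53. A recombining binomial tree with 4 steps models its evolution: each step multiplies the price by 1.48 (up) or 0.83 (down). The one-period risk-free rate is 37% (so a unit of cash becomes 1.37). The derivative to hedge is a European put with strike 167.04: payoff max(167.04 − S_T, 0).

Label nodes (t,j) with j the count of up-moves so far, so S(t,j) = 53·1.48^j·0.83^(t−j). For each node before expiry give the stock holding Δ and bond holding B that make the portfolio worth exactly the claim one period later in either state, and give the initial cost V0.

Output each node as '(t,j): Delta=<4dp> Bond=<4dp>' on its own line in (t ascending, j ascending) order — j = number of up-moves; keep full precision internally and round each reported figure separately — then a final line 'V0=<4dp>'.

(0,0): Delta=-0.4353 Bond=29.2844
(1,0): Delta=-1.0000 Bond=64.9619
(1,1): Delta=-0.3708 Bond=35.0592
(2,0): Delta=-1.0000 Bond=88.9978
(2,1): Delta=-1.0000 Bond=88.9978
(2,2): Delta=-0.2989 Bond=39.6861
(3,0): Delta=-1.0000 Bond=121.9270
(3,1): Delta=-1.0000 Bond=121.9270
(3,2): Delta=-1.0000 Bond=121.9270
(3,3): Delta=-0.2188 Bond=40.6083
V0=6.2148

The replicating-portfolio and risk-neutral prices coincide; use p* = (1.37−0.83)/(1.48−0.83) = 0.8308 for the latter.
Terminal payoffs: V(4,0)=141.8871, V(4,1)=122.1890, V(4,2)=87.0648, V(4,3)=24.4336, V(4,4)=0.0000
(3,0): S=30.3047. Δ = (V_up−V_dn)/(S_up−S_dn) = (122.1890−141.8871)/(44.8510−25.1529) = -1.0000. V = [p*·122.1890 + (1−p*)·141.8871]/1.37 = 91.6223. B = V − Δ·S = 121.9270.
(3,1): S=54.0373. Δ = (V_up−V_dn)/(S_up−S_dn) = (87.0648−122.1890)/(79.9752−44.8510) = -1.0000. V = [p*·87.0648 + (1−p*)·122.1890]/1.37 = 67.8897. B = V − Δ·S = 121.9270.
(3,2): S=96.3557. Δ = (V_up−V_dn)/(S_up−S_dn) = (24.4336−87.0648)/(142.6064−79.9752) = -1.0000. V = [p*·24.4336 + (1−p*)·87.0648]/1.37 = 25.5713. B = V − Δ·S = 121.9270.
(3,3): S=171.8150. Δ = (V_up−V_dn)/(S_up−S_dn) = (0.0000−24.4336)/(254.2862−142.6064) = -0.2188. V = [p*·0.0000 + (1−p*)·24.4336]/1.37 = 3.0182. B = V − Δ·S = 40.6083.
(2,0): S=36.5117. Δ = (V_up−V_dn)/(S_up−S_dn) = (67.8897−91.6223)/(54.0373−30.3047) = -1.0000. V = [p*·67.8897 + (1−p*)·91.6223]/1.37 = 52.4861. B = V − Δ·S = 88.9978.
(2,1): S=65.1052. Δ = (V_up−V_dn)/(S_up−S_dn) = (25.5713−67.8897)/(96.3557−54.0373) = -1.0000. V = [p*·25.5713 + (1−p*)·67.8897]/1.37 = 23.8926. B = V − Δ·S = 88.9978.
(2,2): S=116.0912. Δ = (V_up−V_dn)/(S_up−S_dn) = (3.0182−25.5713)/(171.8150−96.3557) = -0.2989. V = [p*·3.0182 + (1−p*)·25.5713]/1.37 = 4.9890. B = V − Δ·S = 39.6861.
(1,0): S=43.9900. Δ = (V_up−V_dn)/(S_up−S_dn) = (23.8926−52.4861)/(65.1052−36.5117) = -1.0000. V = [p*·23.8926 + (1−p*)·52.4861]/1.37 = 20.9719. B = V − Δ·S = 64.9619.
(1,1): S=78.4400. Δ = (V_up−V_dn)/(S_up−S_dn) = (4.9890−23.8926)/(116.0912−65.1052) = -0.3708. V = [p*·4.9890 + (1−p*)·23.8926]/1.37 = 5.9767. B = V − Δ·S = 35.0592.
(0,0): S=53.0000. Δ = (V_up−V_dn)/(S_up−S_dn) = (5.9767−20.9719)/(78.4400−43.9900) = -0.4353. V = [p*·5.9767 + (1−p*)·20.9719]/1.37 = 6.2148. B = V − Δ·S = 29.2844.
Check: Δ(0,0)·S0 + B(0,0) = 6.2148 = V0.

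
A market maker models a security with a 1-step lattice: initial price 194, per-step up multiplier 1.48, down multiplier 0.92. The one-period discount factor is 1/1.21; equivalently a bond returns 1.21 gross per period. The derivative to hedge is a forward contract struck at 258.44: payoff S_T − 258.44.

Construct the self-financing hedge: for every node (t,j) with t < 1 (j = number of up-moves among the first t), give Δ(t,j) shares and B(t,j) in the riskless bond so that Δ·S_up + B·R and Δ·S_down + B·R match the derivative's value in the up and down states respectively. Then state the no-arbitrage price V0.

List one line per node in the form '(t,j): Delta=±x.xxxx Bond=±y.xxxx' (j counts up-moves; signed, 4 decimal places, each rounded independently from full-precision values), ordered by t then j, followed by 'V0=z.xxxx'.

(0,0): Delta=1.0000 Bond=-213.5868
V0=-19.5868

Risk-neutral probability p* = (R−d)/(u−d) = (1.21−0.92)/(1.48−0.92) = 0.5179.
At expiry t=1: V(1,0)=-79.9600, V(1,1)=28.6800
(0,0): S=194.0000. Δ = (V_up−V_dn)/(S_up−S_dn) = (28.6800−-79.9600)/(287.1200−178.4800) = 1.0000. V = [p*·28.6800 + (1−p*)·-79.9600]/1.21 = -19.5868. B = V − Δ·S = -213.5868.
The time-0 hedge costs -19.5868, which is the no-arbitrage price.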